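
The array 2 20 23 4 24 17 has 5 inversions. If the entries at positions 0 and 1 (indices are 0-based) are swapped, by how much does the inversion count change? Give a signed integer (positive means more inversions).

+1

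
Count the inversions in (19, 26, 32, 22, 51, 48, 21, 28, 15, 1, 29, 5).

41

Sweep left to right; for each value list the smaller values that follow it:
19: 3
26: 5
32: 7
22: 4
51: 7
48: 6
21: 3
28: 3
15: 2
1: 0
29: 1
5: 0
Sum: 3 + 5 + 7 + 4 + 7 + 6 + 3 + 3 + 2 + 0 + 1 + 0 = 41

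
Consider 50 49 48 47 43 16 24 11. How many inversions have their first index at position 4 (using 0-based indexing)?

3

The element at index 4 is 43.
Elements after it: 16, 24, 11
Those smaller than 43: 16, 24, 11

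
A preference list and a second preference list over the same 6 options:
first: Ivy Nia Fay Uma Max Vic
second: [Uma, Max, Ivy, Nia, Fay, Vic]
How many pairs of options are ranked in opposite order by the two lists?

6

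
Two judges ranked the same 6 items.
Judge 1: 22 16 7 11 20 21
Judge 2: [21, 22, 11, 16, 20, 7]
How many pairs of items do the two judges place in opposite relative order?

Assign each item its position (1..6) in the first ordering, then rewrite the second ordering as that position sequence:
positions: 22→1, 16→2, 7→3, 11→4, 20→5, 21→6
second ordering as positions: [6, 1, 4, 2, 5, 3]
Discordant pairs = inversions in this position sequence.
6: 1, 4, 2, 5, 3 → 5
1: 0
4: 2, 3 → 2
2: 0
5: 3 → 1
3: 0
Total: 5 + 0 + 2 + 0 + 1 + 0 = 8

There are 8 discordant pairs.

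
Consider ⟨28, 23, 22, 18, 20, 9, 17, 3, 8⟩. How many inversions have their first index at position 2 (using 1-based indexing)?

7

The element at index 2 is 23.
Elements after it: 22, 18, 20, 9, 17, 3, 8
Those smaller than 23: 22, 18, 20, 9, 17, 3, 8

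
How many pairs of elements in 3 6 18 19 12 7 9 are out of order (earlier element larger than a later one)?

8 inversions

Inversion pairs (indices are 1-based):
(3,5): 18 > 12
(3,6): 18 > 7
(3,7): 18 > 9
(4,5): 19 > 12
(4,6): 19 > 7
(4,7): 19 > 9
(5,6): 12 > 7
(5,7): 12 > 9
That's 8 pairs.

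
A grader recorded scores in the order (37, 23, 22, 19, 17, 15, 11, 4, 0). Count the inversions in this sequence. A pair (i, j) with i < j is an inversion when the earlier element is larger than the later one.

36

For each element, count later entries that are smaller:
37 → 23, 22, 19, 17, 15, 11, 4, 0 → 8
23 → 22, 19, 17, 15, 11, 4, 0 → 7
22 → 19, 17, 15, 11, 4, 0 → 6
19 → 17, 15, 11, 4, 0 → 5
17 → 15, 11, 4, 0 → 4
15 → 11, 4, 0 → 3
11 → 4, 0 → 2
4 → 0 → 1
0 → none → 0
Sum: 8 + 7 + 6 + 5 + 4 + 3 + 2 + 1 + 0 = 36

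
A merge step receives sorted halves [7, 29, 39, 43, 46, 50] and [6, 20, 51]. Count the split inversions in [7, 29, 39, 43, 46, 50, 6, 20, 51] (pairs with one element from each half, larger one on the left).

For each element r of the right run, count left-run elements greater than r:
r = 6: 7, 29, 39, 43, 46, 50 → 6
r = 20: 29, 39, 43, 46, 50 → 5
r = 51: none → 0
Cross-inversions: 6 + 5 + 0 = 11

11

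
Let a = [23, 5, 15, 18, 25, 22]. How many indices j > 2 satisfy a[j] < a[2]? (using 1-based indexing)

The element at index 2 is 5.
Elements after it: 15, 18, 25, 22
None of them are smaller than 5.

0 such elements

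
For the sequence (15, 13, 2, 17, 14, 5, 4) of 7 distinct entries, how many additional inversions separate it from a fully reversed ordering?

7

Maximum inversions for 7 distinct elements is C(7, 2) = 7·6/2 = 21.
Current inversions — for each element, count later smaller elements:
15: 5
13: 3
2: 0
17: 3
14: 2
5: 1
4: 0
Current total: 5 + 3 + 0 + 3 + 2 + 1 + 0 = 14
Shortfall: 21 − 14 = 7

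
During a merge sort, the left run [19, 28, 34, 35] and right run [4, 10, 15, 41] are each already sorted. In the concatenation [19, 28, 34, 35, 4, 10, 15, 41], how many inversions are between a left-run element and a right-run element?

For each element r of the right run, count left-run elements greater than r:
r = 4: 19, 28, 34, 35 → 4
r = 10: 19, 28, 34, 35 → 4
r = 15: 19, 28, 34, 35 → 4
r = 41: none → 0
Cross-inversions: 4 + 4 + 4 + 0 = 12

12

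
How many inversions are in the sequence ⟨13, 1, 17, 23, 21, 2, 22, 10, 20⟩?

15 inversions

Count, for each position, how many later elements it exceeds:
13 → 1, 2, 10 → 3
1 → none → 0
17 → 2, 10 → 2
23 → 21, 2, 22, 10, 20 → 5
21 → 2, 10, 20 → 3
2 → none → 0
22 → 10, 20 → 2
10 → none → 0
20 → none → 0
Sum: 3 + 0 + 2 + 5 + 3 + 0 + 2 + 0 + 0 = 15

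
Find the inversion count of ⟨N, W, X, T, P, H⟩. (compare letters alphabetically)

Inversions: 10

Inversion pairs (indices are 1-based):
(1,6): N > H
(2,4): W > T
(2,5): W > P
(2,6): W > H
(3,4): X > T
(3,5): X > P
(3,6): X > H
(4,5): T > P
(4,6): T > H
(5,6): P > H
That's 10 pairs.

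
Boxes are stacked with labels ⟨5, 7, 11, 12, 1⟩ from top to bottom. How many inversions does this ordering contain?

4

Inversion pairs (indices are 0-based):
(0,4): 5 > 1
(1,4): 7 > 1
(2,4): 11 > 1
(3,4): 12 > 1
That's 4 pairs.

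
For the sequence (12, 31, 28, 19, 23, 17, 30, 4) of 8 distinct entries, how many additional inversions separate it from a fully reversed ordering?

Maximum inversions for 8 distinct elements is C(8, 2) = 8·7/2 = 28.
Current inversions — for each element, count later smaller elements:
12: 1
31: 6
28: 4
19: 2
23: 2
17: 1
30: 1
4: 0
Current total: 1 + 6 + 4 + 2 + 2 + 1 + 1 + 0 = 17
Shortfall: 28 − 17 = 11

11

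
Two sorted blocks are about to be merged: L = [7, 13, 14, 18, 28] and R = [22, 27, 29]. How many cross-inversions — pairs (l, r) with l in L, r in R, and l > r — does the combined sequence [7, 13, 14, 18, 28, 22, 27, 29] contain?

2 split inversions

Count, for every r in R, how many entries of L exceed r:
r = 22: 28 → 1
r = 27: 28 → 1
r = 29: none → 0
Cross-inversions: 1 + 1 + 0 = 2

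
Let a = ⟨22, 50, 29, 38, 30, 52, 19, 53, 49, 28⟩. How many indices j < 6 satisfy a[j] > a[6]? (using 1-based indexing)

The element at index 6 is 52.
Elements before it: 22, 50, 29, 38, 30
None of them are larger than 52.

0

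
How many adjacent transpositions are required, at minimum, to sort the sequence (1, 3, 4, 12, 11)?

1

Each adjacent swap fixes exactly one inversion, so the minimum swap count equals the number of inversions.
Count inversions — for each element, later elements that are smaller:
1: none → 0
3: none → 0
4: none → 0
12: 11 → 1
11: none → 0
Total inversions: 0 + 0 + 0 + 1 + 0 = 1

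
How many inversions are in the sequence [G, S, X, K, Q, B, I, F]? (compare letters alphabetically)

19 inversions

Sweep left to right; for each value list the smaller values that follow it:
G: 2
S: 5
X: 5
K: 3
Q: 3
B: 0
I: 1
F: 0
Sum: 2 + 5 + 5 + 3 + 3 + 0 + 1 + 0 = 19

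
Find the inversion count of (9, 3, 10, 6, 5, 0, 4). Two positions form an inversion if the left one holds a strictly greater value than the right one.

15

Element-by-element contributions:
9: 5
3: 1
10: 4
6: 3
5: 2
0: 0
4: 0
Sum: 5 + 1 + 4 + 3 + 2 + 0 + 0 = 15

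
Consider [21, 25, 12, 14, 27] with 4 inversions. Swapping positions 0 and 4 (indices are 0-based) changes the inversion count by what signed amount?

+3

Positions 0 and 4 hold 21 and 27; after swapping, the array is [27, 25, 12, 14, 21].
For each element, count later entries that are smaller:
27 → 25, 12, 14, 21 → 4
25 → 12, 14, 21 → 3
12 → none → 0
14 → none → 0
21 → none → 0
Sum: 4 + 3 + 0 + 0 + 0 = 7
Change: 7 − 4 = +3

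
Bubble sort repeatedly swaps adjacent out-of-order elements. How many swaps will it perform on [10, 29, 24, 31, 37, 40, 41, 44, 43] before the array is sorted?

Minimum adjacent swaps = number of inversions (each swap of adjacent out-of-order elements removes one inversion and no swap can remove more).
Count inversions — for each element, later elements that are smaller:
10: none → 0
29: 24 → 1
24: none → 0
31: none → 0
37: none → 0
40: none → 0
41: none → 0
44: 43 → 1
43: none → 0
Total inversions: 0 + 1 + 0 + 0 + 0 + 0 + 0 + 1 + 0 = 2

2 adjacent swaps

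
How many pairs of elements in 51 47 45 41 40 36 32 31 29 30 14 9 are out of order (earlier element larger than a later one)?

Element-by-element contributions:
51 → 47, 45, 41, 40, 36, 32, 31, 29, 30, 14, 9 → 11
47 → 45, 41, 40, 36, 32, 31, 29, 30, 14, 9 → 10
45 → 41, 40, 36, 32, 31, 29, 30, 14, 9 → 9
41 → 40, 36, 32, 31, 29, 30, 14, 9 → 8
40 → 36, 32, 31, 29, 30, 14, 9 → 7
36 → 32, 31, 29, 30, 14, 9 → 6
32 → 31, 29, 30, 14, 9 → 5
31 → 29, 30, 14, 9 → 4
29 → 14, 9 → 2
30 → 14, 9 → 2
14 → 9 → 1
9 → none → 0
Sum: 11 + 10 + 9 + 8 + 7 + 6 + 5 + 4 + 2 + 2 + 1 + 0 = 65

65 out-of-order pairs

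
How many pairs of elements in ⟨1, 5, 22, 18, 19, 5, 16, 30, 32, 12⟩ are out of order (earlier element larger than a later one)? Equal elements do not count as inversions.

14 out-of-order pairs

Element-by-element contributions:
1 → none → 0
5 → none → 0
22 → 18, 19, 5, 16, 12 → 5
18 → 5, 16, 12 → 3
19 → 5, 16, 12 → 3
5 → none → 0
16 → 12 → 1
30 → 12 → 1
32 → 12 → 1
12 → none → 0
Sum: 0 + 0 + 5 + 3 + 3 + 0 + 1 + 1 + 1 + 0 = 14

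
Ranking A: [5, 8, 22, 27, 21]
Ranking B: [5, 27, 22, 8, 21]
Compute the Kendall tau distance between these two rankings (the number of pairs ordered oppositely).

Discordant pairs: 3

Assign each item its position (1..5) in the first ordering, then rewrite the second ordering as that position sequence:
positions: 5→1, 8→2, 22→3, 27→4, 21→5
second ordering as positions: [1, 4, 3, 2, 5]
Discordant pairs = inversions in this position sequence.
1: 0
4: 3, 2 → 2
3: 2 → 1
2: 0
5: 0
Total: 0 + 2 + 1 + 0 + 0 = 3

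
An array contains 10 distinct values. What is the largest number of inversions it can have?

45 inversions

The maximum occurs when the array is in strictly decreasing order: every one of the C(10, 2) pairs is inverted.
C(10, 2) = 10·9/2 = 45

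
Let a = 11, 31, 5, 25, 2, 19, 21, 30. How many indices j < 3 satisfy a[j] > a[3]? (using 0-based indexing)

1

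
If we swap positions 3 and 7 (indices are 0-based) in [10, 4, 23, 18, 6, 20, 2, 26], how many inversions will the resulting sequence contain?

15 inversions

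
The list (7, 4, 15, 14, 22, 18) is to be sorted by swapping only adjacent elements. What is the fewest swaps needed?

3 adjacent swaps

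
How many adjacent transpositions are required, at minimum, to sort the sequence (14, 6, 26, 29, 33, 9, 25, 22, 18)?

17 swaps

Minimum adjacent swaps = number of inversions (each swap of adjacent out-of-order elements removes one inversion and no swap can remove more).
Count inversions — for each element, later elements that are smaller:
14: 6, 9 → 2
6: none → 0
26: 9, 25, 22, 18 → 4
29: 9, 25, 22, 18 → 4
33: 9, 25, 22, 18 → 4
9: none → 0
25: 22, 18 → 2
22: 18 → 1
18: none → 0
Total inversions: 2 + 0 + 4 + 4 + 4 + 0 + 2 + 1 + 0 = 17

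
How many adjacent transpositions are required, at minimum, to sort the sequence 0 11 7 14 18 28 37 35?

2

The minimum number of adjacent swaps to sort an array equals its inversion count, since every such swap removes exactly one inversion.
Count inversions — for each element, later elements that are smaller:
0: none → 0
11: 7 → 1
7: none → 0
14: none → 0
18: none → 0
28: none → 0
37: 35 → 1
35: none → 0
Total inversions: 0 + 1 + 0 + 0 + 0 + 0 + 1 + 0 = 2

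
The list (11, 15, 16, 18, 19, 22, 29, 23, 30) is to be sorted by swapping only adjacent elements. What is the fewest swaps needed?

1

Each adjacent swap fixes exactly one inversion, so the minimum swap count equals the number of inversions.
Count inversions — for each element, later elements that are smaller:
11: none → 0
15: none → 0
16: none → 0
18: none → 0
19: none → 0
22: none → 0
29: 23 → 1
23: none → 0
30: none → 0
Total inversions: 0 + 0 + 0 + 0 + 0 + 0 + 1 + 0 + 0 = 1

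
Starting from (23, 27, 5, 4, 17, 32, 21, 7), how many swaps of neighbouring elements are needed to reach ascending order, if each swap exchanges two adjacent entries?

15

The minimum number of adjacent swaps to sort an array equals its inversion count, since every such swap removes exactly one inversion.
Count inversions — for each element, later elements that are smaller:
23: 5, 4, 17, 21, 7 → 5
27: 5, 4, 17, 21, 7 → 5
5: 4 → 1
4: none → 0
17: 7 → 1
32: 21, 7 → 2
21: 7 → 1
7: none → 0
Total inversions: 5 + 5 + 1 + 0 + 1 + 2 + 1 + 0 = 15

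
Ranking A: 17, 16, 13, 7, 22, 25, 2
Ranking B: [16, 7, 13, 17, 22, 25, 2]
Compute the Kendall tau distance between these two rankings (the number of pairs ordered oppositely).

Discordant pairs: 4

Assign each item its position (1..7) in the first ordering, then rewrite the second ordering as that position sequence:
positions: 17→1, 16→2, 13→3, 7→4, 22→5, 25→6, 2→7
second ordering as positions: [2, 4, 3, 1, 5, 6, 7]
Discordant pairs = inversions in this position sequence.
2: 1 → 1
4: 3, 1 → 2
3: 1 → 1
1: 0
5: 0
6: 0
7: 0
Total: 1 + 2 + 1 + 0 + 0 + 0 + 0 = 4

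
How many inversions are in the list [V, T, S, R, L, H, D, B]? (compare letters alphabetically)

Element-by-element contributions:
V → T, S, R, L, H, D, B → 7
T → S, R, L, H, D, B → 6
S → R, L, H, D, B → 5
R → L, H, D, B → 4
L → H, D, B → 3
H → D, B → 2
D → B → 1
B → none → 0
Sum: 7 + 6 + 5 + 4 + 3 + 2 + 1 + 0 = 28

28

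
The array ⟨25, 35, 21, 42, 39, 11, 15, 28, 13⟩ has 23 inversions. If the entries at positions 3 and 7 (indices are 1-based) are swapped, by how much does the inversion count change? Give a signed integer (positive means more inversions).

-1

Positions 3 and 7 hold 21 and 15; after swapping, the array is [25, 35, 15, 42, 39, 11, 21, 28, 13].
Element-by-element contributions:
25 → 15, 11, 21, 13 → 4
35 → 15, 11, 21, 28, 13 → 5
15 → 11, 13 → 2
42 → 39, 11, 21, 28, 13 → 5
39 → 11, 21, 28, 13 → 4
11 → none → 0
21 → 13 → 1
28 → 13 → 1
13 → none → 0
Sum: 4 + 5 + 2 + 5 + 4 + 0 + 1 + 1 + 0 = 22
Change: 22 − 23 = -1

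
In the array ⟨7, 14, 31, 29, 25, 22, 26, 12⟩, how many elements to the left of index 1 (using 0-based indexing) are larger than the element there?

0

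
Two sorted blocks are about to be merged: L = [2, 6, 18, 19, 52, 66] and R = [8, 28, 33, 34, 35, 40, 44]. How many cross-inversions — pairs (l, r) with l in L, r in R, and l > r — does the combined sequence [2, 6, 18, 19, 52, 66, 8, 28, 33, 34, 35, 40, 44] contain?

Take each right-half value and tally the left-half values above it:
r = 8: 18, 19, 52, 66 → 4
r = 28: 52, 66 → 2
r = 33: 52, 66 → 2
r = 34: 52, 66 → 2
r = 35: 52, 66 → 2
r = 40: 52, 66 → 2
r = 44: 52, 66 → 2
Cross-inversions: 4 + 2 + 2 + 2 + 2 + 2 + 2 = 16

16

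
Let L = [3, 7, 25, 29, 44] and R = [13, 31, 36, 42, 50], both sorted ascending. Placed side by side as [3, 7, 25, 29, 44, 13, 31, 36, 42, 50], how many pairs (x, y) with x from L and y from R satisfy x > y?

6

Count, for every r in R, how many entries of L exceed r:
r = 13: 25, 29, 44 → 3
r = 31: 44 → 1
r = 36: 44 → 1
r = 42: 44 → 1
r = 50: none → 0
Cross-inversions: 3 + 1 + 1 + 1 + 0 = 6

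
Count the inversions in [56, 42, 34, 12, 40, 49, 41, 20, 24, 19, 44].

Count, for each position, how many later elements it exceeds:
56: 10
42: 7
34: 4
12: 0
40: 3
49: 5
41: 3
20: 1
24: 1
19: 0
44: 0
Sum: 10 + 7 + 4 + 0 + 3 + 5 + 3 + 1 + 1 + 0 + 0 = 34

Inversions: 34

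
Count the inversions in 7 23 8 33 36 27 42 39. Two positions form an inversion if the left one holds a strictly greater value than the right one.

4 inversions

For each element, count later entries that are smaller:
7: 0
23: 1
8: 0
33: 1
36: 1
27: 0
42: 1
39: 0
Sum: 0 + 1 + 0 + 1 + 1 + 0 + 1 + 0 = 4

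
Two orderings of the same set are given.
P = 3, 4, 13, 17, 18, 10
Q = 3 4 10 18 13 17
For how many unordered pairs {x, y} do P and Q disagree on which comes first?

5 disagreeing pairs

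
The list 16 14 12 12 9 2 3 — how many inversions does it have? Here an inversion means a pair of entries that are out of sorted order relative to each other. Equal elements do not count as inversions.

Element-by-element contributions:
16 → 14, 12, 12, 9, 2, 3 → 6
14 → 12, 12, 9, 2, 3 → 5
12 → 9, 2, 3 → 3
12 → 9, 2, 3 → 3
9 → 2, 3 → 2
2 → none → 0
3 → none → 0
Sum: 6 + 5 + 3 + 3 + 2 + 0 + 0 = 19

Out-of-order pairs: 19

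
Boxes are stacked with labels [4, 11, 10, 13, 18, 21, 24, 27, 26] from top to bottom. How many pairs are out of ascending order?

There are 2 out-of-order pairs.

Sweep left to right; for each value list the smaller values that follow it:
4: 0
11: 1
10: 0
13: 0
18: 0
21: 0
24: 0
27: 1
26: 0
Sum: 0 + 1 + 0 + 0 + 0 + 0 + 0 + 1 + 0 = 2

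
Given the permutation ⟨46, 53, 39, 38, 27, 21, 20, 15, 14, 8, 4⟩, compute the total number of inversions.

There are 54 inversions.

For each element, count later entries that are smaller:
46: 9
53: 9
39: 8
38: 7
27: 6
21: 5
20: 4
15: 3
14: 2
8: 1
4: 0
Sum: 9 + 9 + 8 + 7 + 6 + 5 + 4 + 3 + 2 + 1 + 0 = 54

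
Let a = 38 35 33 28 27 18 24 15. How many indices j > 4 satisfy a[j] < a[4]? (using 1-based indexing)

The element at index 4 is 28.
Elements after it: 27, 18, 24, 15
Those smaller than 28: 27, 18, 24, 15

4 such elements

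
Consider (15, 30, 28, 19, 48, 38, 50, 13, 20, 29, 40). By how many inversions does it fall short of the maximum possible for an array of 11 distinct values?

Maximum inversions for 11 distinct elements is C(11, 2) = 11·10/2 = 55.
Current inversions — for each element, count later smaller elements:
15: 1
30: 5
28: 3
19: 1
48: 5
38: 3
50: 4
13: 0
20: 0
29: 0
40: 0
Current total: 1 + 5 + 3 + 1 + 5 + 3 + 4 + 0 + 0 + 0 + 0 = 22
Shortfall: 55 − 22 = 33

33 inversions short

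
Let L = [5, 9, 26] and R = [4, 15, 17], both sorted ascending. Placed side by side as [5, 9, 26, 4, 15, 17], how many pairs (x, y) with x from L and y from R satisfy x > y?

5 cross-inversions

Take each right-half value and tally the left-half values above it:
r = 4: 5, 9, 26 → 3
r = 15: 26 → 1
r = 17: 26 → 1
Cross-inversions: 3 + 1 + 1 = 5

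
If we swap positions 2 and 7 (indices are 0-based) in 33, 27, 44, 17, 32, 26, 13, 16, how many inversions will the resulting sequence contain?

Positions 2 and 7 hold 44 and 16; after swapping, the array is [33, 27, 16, 17, 32, 26, 13, 44].
Count, for each position, how many later elements it exceeds:
33 → 27, 16, 17, 32, 26, 13 → 6
27 → 16, 17, 26, 13 → 4
16 → 13 → 1
17 → 13 → 1
32 → 26, 13 → 2
26 → 13 → 1
13 → none → 0
44 → none → 0
Sum: 6 + 4 + 1 + 1 + 2 + 1 + 0 + 0 = 15

15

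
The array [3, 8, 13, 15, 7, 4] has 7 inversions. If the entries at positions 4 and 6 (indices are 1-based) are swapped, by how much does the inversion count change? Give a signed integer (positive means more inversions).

-3

Positions 4 and 6 hold 15 and 4; after swapping, the array is [3, 8, 13, 4, 7, 15].
Count, for each position, how many later elements it exceeds:
3: 0
8: 2
13: 2
4: 0
7: 0
15: 0
Sum: 0 + 2 + 2 + 0 + 0 + 0 = 4
Change: 4 − 7 = -3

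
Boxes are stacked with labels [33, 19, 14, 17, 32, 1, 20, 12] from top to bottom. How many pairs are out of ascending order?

19

Element-by-element contributions:
33: 7
19: 4
14: 2
17: 2
32: 3
1: 0
20: 1
12: 0
Sum: 7 + 4 + 2 + 2 + 3 + 0 + 1 + 0 = 19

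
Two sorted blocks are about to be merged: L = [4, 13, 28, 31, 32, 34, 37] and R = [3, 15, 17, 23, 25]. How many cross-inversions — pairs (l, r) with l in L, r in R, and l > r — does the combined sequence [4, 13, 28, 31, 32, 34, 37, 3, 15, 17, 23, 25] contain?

27 split inversions

For each element r of the right run, count left-run elements greater than r:
r = 3: 4, 13, 28, 31, 32, 34, 37 → 7
r = 15: 28, 31, 32, 34, 37 → 5
r = 17: 28, 31, 32, 34, 37 → 5
r = 23: 28, 31, 32, 34, 37 → 5
r = 25: 28, 31, 32, 34, 37 → 5
Cross-inversions: 7 + 5 + 5 + 5 + 5 = 27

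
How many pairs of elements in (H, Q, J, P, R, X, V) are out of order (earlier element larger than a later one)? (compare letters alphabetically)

Sweep left to right; for each value list the smaller values that follow it:
H → none → 0
Q → J, P → 2
J → none → 0
P → none → 0
R → none → 0
X → V → 1
V → none → 0
Sum: 0 + 2 + 0 + 0 + 0 + 1 + 0 = 3

3 inversions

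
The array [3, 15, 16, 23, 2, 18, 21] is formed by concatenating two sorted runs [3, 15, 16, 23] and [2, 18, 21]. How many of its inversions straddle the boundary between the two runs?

For each element r of the right run, count left-run elements greater than r:
r = 2: 3, 15, 16, 23 → 4
r = 18: 23 → 1
r = 21: 23 → 1
Cross-inversions: 4 + 1 + 1 = 6

Cross-inversions: 6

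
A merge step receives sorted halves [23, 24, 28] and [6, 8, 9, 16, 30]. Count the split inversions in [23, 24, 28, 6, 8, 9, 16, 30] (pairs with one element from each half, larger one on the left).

Take each right-half value and tally the left-half values above it:
r = 6: 23, 24, 28 → 3
r = 8: 23, 24, 28 → 3
r = 9: 23, 24, 28 → 3
r = 16: 23, 24, 28 → 3
r = 30: none → 0
Cross-inversions: 3 + 3 + 3 + 3 + 0 = 12

12 cross-inversions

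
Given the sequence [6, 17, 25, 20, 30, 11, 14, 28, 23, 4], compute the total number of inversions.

Element-by-element contributions:
6 → 4 → 1
17 → 11, 14, 4 → 3
25 → 20, 11, 14, 23, 4 → 5
20 → 11, 14, 4 → 3
30 → 11, 14, 28, 23, 4 → 5
11 → 4 → 1
14 → 4 → 1
28 → 23, 4 → 2
23 → 4 → 1
4 → none → 0
Sum: 1 + 3 + 5 + 3 + 5 + 1 + 1 + 2 + 1 + 0 = 22

22 inversions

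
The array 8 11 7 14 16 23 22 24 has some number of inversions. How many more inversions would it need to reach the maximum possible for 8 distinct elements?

25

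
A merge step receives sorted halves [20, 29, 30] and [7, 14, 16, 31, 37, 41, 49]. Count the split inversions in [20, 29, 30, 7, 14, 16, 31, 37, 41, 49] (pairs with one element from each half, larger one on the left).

9 split inversions

For each element r of the right run, count left-run elements greater than r:
r = 7: 20, 29, 30 → 3
r = 14: 20, 29, 30 → 3
r = 16: 20, 29, 30 → 3
r = 31: none → 0
r = 37: none → 0
r = 41: none → 0
r = 49: none → 0
Cross-inversions: 3 + 3 + 3 + 0 + 0 + 0 + 0 = 9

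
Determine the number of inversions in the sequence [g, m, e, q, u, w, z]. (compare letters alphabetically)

2 inversions

Out-of-order index pairs (0-indexed):
(0,2): g > e
(1,2): m > e
That's 2 pairs.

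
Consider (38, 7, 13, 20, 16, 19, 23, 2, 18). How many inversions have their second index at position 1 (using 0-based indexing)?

1

The element at index 1 is 7.
Elements before it: 38
Those larger than 7: 38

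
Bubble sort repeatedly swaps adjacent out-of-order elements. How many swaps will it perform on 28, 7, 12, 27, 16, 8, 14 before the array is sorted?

12

The minimum number of adjacent swaps to sort an array equals its inversion count, since every such swap removes exactly one inversion.
Count inversions — for each element, later elements that are smaller:
28: 7, 12, 27, 16, 8, 14 → 6
7: none → 0
12: 8 → 1
27: 16, 8, 14 → 3
16: 8, 14 → 2
8: none → 0
14: none → 0
Total inversions: 6 + 0 + 1 + 3 + 2 + 0 + 0 = 12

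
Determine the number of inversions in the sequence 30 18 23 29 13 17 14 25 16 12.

There are 33 inversions.

For each element, count later entries that are smaller:
30 → 18, 23, 29, 13, 17, 14, 25, 16, 12 → 9
18 → 13, 17, 14, 16, 12 → 5
23 → 13, 17, 14, 16, 12 → 5
29 → 13, 17, 14, 25, 16, 12 → 6
13 → 12 → 1
17 → 14, 16, 12 → 3
14 → 12 → 1
25 → 16, 12 → 2
16 → 12 → 1
12 → none → 0
Sum: 9 + 5 + 5 + 6 + 1 + 3 + 1 + 2 + 1 + 0 = 33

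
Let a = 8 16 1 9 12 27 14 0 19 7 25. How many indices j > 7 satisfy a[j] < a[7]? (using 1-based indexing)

2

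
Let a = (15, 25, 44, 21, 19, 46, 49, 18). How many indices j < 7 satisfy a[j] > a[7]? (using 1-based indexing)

0

The element at index 7 is 49.
Elements before it: 15, 25, 44, 21, 19, 46
None of them are larger than 49.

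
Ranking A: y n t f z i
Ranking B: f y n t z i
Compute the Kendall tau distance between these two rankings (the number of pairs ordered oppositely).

3

Assign each item its position (1..6) in the first ordering, then rewrite the second ordering as that position sequence:
positions: y→1, n→2, t→3, f→4, z→5, i→6
second ordering as positions: [4, 1, 2, 3, 5, 6]
Discordant pairs = inversions in this position sequence.
4: 1, 2, 3 → 3
1: 0
2: 0
3: 0
5: 0
6: 0
Total: 3 + 0 + 0 + 0 + 0 + 0 = 3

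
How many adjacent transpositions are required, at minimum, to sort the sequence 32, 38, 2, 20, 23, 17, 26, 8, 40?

18 adjacent swaps

Each adjacent swap fixes exactly one inversion, so the minimum swap count equals the number of inversions.
Count inversions — for each element, later elements that are smaller:
32: 2, 20, 23, 17, 26, 8 → 6
38: 2, 20, 23, 17, 26, 8 → 6
2: none → 0
20: 17, 8 → 2
23: 17, 8 → 2
17: 8 → 1
26: 8 → 1
8: none → 0
40: none → 0
Total inversions: 6 + 6 + 0 + 2 + 2 + 1 + 1 + 0 + 0 = 18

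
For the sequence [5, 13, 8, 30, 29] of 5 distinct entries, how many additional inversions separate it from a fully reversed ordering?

8

Maximum inversions for 5 distinct elements is C(5, 2) = 5·4/2 = 10.
Current inversions — for each element, count later smaller elements:
5: 0
13: 1
8: 0
30: 1
29: 0
Current total: 0 + 1 + 0 + 1 + 0 = 2
Shortfall: 10 − 2 = 8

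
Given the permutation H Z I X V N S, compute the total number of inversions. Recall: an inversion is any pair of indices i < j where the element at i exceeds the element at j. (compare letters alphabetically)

There are 10 inversions.

Listing every pair i<j with a[i]>a[j] (using 1-based positions):
(2,3): Z > I
(2,4): Z > X
(2,5): Z > V
(2,6): Z > N
(2,7): Z > S
(4,5): X > V
(4,6): X > N
(4,7): X > S
(5,6): V > N
(5,7): V > S
That's 10 pairs.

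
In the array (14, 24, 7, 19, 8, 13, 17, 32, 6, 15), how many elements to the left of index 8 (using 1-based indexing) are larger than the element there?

The element at index 8 is 32.
Elements before it: 14, 24, 7, 19, 8, 13, 17
None of them are larger than 32.

0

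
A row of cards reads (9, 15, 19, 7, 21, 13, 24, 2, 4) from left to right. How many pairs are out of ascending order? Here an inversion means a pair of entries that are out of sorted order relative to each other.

20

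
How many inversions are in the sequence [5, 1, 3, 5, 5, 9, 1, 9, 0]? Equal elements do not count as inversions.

Inversions: 15

Count, for each position, how many later elements it exceeds:
5 → 1, 3, 1, 0 → 4
1 → 0 → 1
3 → 1, 0 → 2
5 → 1, 0 → 2
5 → 1, 0 → 2
9 → 1, 0 → 2
1 → 0 → 1
9 → 0 → 1
0 → none → 0
Sum: 4 + 1 + 2 + 2 + 2 + 2 + 1 + 1 + 0 = 15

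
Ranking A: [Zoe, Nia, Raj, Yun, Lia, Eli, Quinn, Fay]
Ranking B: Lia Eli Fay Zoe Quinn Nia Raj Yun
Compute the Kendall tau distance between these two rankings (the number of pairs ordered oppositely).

16

Assign each item its position (1..8) in the first ordering, then rewrite the second ordering as that position sequence:
positions: Zoe→1, Nia→2, Raj→3, Yun→4, Lia→5, Eli→6, Quinn→7, Fay→8
second ordering as positions: [5, 6, 8, 1, 7, 2, 3, 4]
Discordant pairs = inversions in this position sequence.
5: 1, 2, 3, 4 → 4
6: 1, 2, 3, 4 → 4
8: 1, 7, 2, 3, 4 → 5
1: 0
7: 2, 3, 4 → 3
2: 0
3: 0
4: 0
Total: 4 + 4 + 5 + 0 + 3 + 0 + 0 + 0 = 16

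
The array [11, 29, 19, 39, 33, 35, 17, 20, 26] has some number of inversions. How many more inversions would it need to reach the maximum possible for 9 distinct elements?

20 inversions short

Maximum inversions for 9 distinct elements is C(9, 2) = 9·8/2 = 36.
Current inversions — for each element, count later smaller elements:
11: 0
29: 4
19: 1
39: 5
33: 3
35: 3
17: 0
20: 0
26: 0
Current total: 0 + 4 + 1 + 5 + 3 + 3 + 0 + 0 + 0 = 16
Shortfall: 36 − 16 = 20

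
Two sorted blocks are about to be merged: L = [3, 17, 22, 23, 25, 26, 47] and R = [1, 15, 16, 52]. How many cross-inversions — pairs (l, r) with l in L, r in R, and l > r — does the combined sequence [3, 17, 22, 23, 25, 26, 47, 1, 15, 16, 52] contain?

19 cross-inversions

Count, for every r in R, how many entries of L exceed r:
r = 1: 3, 17, 22, 23, 25, 26, 47 → 7
r = 15: 17, 22, 23, 25, 26, 47 → 6
r = 16: 17, 22, 23, 25, 26, 47 → 6
r = 52: none → 0
Cross-inversions: 7 + 6 + 6 + 0 = 19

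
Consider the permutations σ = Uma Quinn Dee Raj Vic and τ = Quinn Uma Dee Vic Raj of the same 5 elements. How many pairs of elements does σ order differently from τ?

2 discordant pairs

Assign each item its position (1..5) in the first ordering, then rewrite the second ordering as that position sequence:
positions: Uma→1, Quinn→2, Dee→3, Raj→4, Vic→5
second ordering as positions: [2, 1, 3, 5, 4]
Discordant pairs = inversions in this position sequence.
2: 1 → 1
1: 0
3: 0
5: 4 → 1
4: 0
Total: 1 + 0 + 0 + 1 + 0 = 2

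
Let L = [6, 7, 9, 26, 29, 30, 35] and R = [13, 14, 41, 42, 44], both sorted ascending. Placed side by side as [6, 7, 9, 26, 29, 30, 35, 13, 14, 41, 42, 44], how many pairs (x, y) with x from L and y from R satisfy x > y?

Count, for every r in R, how many entries of L exceed r:
r = 13: 26, 29, 30, 35 → 4
r = 14: 26, 29, 30, 35 → 4
r = 41: none → 0
r = 42: none → 0
r = 44: none → 0
Cross-inversions: 4 + 4 + 0 + 0 + 0 = 8

8 cross-inversions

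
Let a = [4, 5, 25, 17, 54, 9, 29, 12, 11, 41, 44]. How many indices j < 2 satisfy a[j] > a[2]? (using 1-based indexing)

0

The element at index 2 is 5.
Elements before it: 4
None of them are larger than 5.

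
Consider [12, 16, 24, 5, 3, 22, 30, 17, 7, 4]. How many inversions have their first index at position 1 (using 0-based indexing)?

The element at index 1 is 16.
Elements after it: 24, 5, 3, 22, 30, 17, 7, 4
Those smaller than 16: 5, 3, 7, 4

4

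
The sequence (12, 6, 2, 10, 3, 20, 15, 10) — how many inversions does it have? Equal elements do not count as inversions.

11

Sweep left to right; for each value list the smaller values that follow it:
12 → 6, 2, 10, 3, 10 → 5
6 → 2, 3 → 2
2 → none → 0
10 → 3 → 1
3 → none → 0
20 → 15, 10 → 2
15 → 10 → 1
10 → none → 0
Sum: 5 + 2 + 0 + 1 + 0 + 2 + 1 + 0 = 11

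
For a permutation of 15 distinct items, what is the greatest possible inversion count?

A reversed (strictly descending) arrangement makes every pair an inversion, giving C(15, 2) inversions.
C(15, 2) = 15·14/2 = 105

105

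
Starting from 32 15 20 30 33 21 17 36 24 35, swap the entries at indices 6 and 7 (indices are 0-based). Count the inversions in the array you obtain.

17

Positions 6 and 7 hold 17 and 36; after swapping, the array is [32, 15, 20, 30, 33, 21, 36, 17, 24, 35].
Sweep left to right; for each value list the smaller values that follow it:
32: 6
15: 0
20: 1
30: 3
33: 3
21: 1
36: 3
17: 0
24: 0
35: 0
Sum: 6 + 0 + 1 + 3 + 3 + 1 + 3 + 0 + 0 + 0 = 17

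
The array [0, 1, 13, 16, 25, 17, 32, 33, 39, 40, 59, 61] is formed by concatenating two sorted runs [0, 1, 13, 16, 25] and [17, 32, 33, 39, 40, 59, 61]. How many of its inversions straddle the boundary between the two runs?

1 split inversion

Count, for every r in R, how many entries of L exceed r:
r = 17: 25 → 1
r = 32: none → 0
r = 33: none → 0
r = 39: none → 0
r = 40: none → 0
r = 59: none → 0
r = 61: none → 0
Cross-inversions: 1 + 0 + 0 + 0 + 0 + 0 + 0 = 1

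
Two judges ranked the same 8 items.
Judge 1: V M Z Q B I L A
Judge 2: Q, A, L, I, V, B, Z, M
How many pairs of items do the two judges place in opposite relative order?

Assign each item its position (1..8) in the first ordering, then rewrite the second ordering as that position sequence:
positions: V→1, M→2, Z→3, Q→4, B→5, I→6, L→7, A→8
second ordering as positions: [4, 8, 7, 6, 1, 5, 3, 2]
Discordant pairs = inversions in this position sequence.
4: 1, 3, 2 → 3
8: 7, 6, 1, 5, 3, 2 → 6
7: 6, 1, 5, 3, 2 → 5
6: 1, 5, 3, 2 → 4
1: 0
5: 3, 2 → 2
3: 2 → 1
2: 0
Total: 3 + 6 + 5 + 4 + 0 + 2 + 1 + 0 = 21

21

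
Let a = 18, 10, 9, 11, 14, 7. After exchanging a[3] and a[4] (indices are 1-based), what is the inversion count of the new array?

11

Positions 3 and 4 hold 9 and 11; after swapping, the array is [18, 10, 11, 9, 14, 7].
For each element, count later entries that are smaller:
18 → 10, 11, 9, 14, 7 → 5
10 → 9, 7 → 2
11 → 9, 7 → 2
9 → 7 → 1
14 → 7 → 1
7 → none → 0
Sum: 5 + 2 + 2 + 1 + 1 + 0 = 11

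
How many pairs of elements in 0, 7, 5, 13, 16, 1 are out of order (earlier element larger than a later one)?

5 inversions

Sweep left to right; for each value list the smaller values that follow it:
0: 0
7: 2
5: 1
13: 1
16: 1
1: 0
Sum: 0 + 2 + 1 + 1 + 1 + 0 = 5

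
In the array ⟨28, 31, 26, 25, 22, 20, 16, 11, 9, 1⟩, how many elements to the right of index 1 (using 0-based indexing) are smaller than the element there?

The element at index 1 is 31.
Elements after it: 26, 25, 22, 20, 16, 11, 9, 1
Those smaller than 31: 26, 25, 22, 20, 16, 11, 9, 1

8 such elements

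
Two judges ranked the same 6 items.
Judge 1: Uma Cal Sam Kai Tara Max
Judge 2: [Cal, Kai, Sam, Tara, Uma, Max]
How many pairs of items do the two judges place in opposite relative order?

There are 5 discordant pairs.

Assign each item its position (1..6) in the first ordering, then rewrite the second ordering as that position sequence:
positions: Uma→1, Cal→2, Sam→3, Kai→4, Tara→5, Max→6
second ordering as positions: [2, 4, 3, 5, 1, 6]
Discordant pairs = inversions in this position sequence.
2: 1 → 1
4: 3, 1 → 2
3: 1 → 1
5: 1 → 1
1: 0
6: 0
Total: 1 + 2 + 1 + 1 + 0 + 0 = 5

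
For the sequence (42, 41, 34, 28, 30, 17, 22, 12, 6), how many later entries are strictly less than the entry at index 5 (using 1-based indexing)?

The element at index 5 is 30.
Elements after it: 17, 22, 12, 6
Those smaller than 30: 17, 22, 12, 6

4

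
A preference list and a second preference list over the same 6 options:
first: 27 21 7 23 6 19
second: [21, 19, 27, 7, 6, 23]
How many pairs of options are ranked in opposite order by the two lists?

6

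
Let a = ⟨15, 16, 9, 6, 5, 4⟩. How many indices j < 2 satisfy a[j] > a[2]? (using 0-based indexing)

2

The element at index 2 is 9.
Elements before it: 15, 16
Those larger than 9: 15, 16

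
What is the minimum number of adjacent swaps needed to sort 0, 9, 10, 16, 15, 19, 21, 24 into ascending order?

1 swap

Each adjacent swap fixes exactly one inversion, so the minimum swap count equals the number of inversions.
Count inversions — for each element, later elements that are smaller:
0: none → 0
9: none → 0
10: none → 0
16: 15 → 1
15: none → 0
19: none → 0
21: none → 0
24: none → 0
Total inversions: 0 + 0 + 0 + 1 + 0 + 0 + 0 + 0 = 1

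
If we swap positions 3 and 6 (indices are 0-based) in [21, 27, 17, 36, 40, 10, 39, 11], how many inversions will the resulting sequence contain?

Positions 3 and 6 hold 36 and 39; after swapping, the array is [21, 27, 17, 39, 40, 10, 36, 11].
Count, for each position, how many later elements it exceeds:
21 → 17, 10, 11 → 3
27 → 17, 10, 11 → 3
17 → 10, 11 → 2
39 → 10, 36, 11 → 3
40 → 10, 36, 11 → 3
10 → none → 0
36 → 11 → 1
11 → none → 0
Sum: 3 + 3 + 2 + 3 + 3 + 0 + 1 + 0 = 15

15 inversions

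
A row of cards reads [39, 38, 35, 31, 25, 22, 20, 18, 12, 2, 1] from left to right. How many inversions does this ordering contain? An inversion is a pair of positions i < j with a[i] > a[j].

Count, for each position, how many later elements it exceeds:
39: 10
38: 9
35: 8
31: 7
25: 6
22: 5
20: 4
18: 3
12: 2
2: 1
1: 0
Sum: 10 + 9 + 8 + 7 + 6 + 5 + 4 + 3 + 2 + 1 + 0 = 55

There are 55 out-of-order pairs.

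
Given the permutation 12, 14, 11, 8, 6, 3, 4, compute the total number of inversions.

19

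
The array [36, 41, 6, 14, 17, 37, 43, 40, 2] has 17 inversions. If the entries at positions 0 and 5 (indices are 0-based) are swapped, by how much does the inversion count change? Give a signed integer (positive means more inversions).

+1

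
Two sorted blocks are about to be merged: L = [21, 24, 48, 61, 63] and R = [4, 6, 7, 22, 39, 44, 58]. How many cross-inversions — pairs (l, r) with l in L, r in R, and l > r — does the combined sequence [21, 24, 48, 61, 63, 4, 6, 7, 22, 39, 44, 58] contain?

27 split inversions

Take each right-half value and tally the left-half values above it:
r = 4: 21, 24, 48, 61, 63 → 5
r = 6: 21, 24, 48, 61, 63 → 5
r = 7: 21, 24, 48, 61, 63 → 5
r = 22: 24, 48, 61, 63 → 4
r = 39: 48, 61, 63 → 3
r = 44: 48, 61, 63 → 3
r = 58: 61, 63 → 2
Cross-inversions: 5 + 5 + 5 + 4 + 3 + 3 + 2 = 27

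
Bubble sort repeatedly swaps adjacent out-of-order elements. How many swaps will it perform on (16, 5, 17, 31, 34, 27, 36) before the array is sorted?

Minimum adjacent swaps = number of inversions (each swap of adjacent out-of-order elements removes one inversion and no swap can remove more).
Count inversions — for each element, later elements that are smaller:
16: 5 → 1
5: none → 0
17: none → 0
31: 27 → 1
34: 27 → 1
27: none → 0
36: none → 0
Total inversions: 1 + 0 + 0 + 1 + 1 + 0 + 0 = 3

3 swaps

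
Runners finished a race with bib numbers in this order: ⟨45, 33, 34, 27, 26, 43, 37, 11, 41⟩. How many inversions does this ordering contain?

21 inversions

Count, for each position, how many later elements it exceeds:
45 → 33, 34, 27, 26, 43, 37, 11, 41 → 8
33 → 27, 26, 11 → 3
34 → 27, 26, 11 → 3
27 → 26, 11 → 2
26 → 11 → 1
43 → 37, 11, 41 → 3
37 → 11 → 1
11 → none → 0
41 → none → 0
Sum: 8 + 3 + 3 + 2 + 1 + 3 + 1 + 0 + 0 = 21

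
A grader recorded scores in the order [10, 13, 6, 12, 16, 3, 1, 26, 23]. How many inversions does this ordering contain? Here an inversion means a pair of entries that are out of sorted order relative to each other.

For each element, count later entries that are smaller:
10: 3
13: 4
6: 2
12: 2
16: 2
3: 1
1: 0
26: 1
23: 0
Sum: 3 + 4 + 2 + 2 + 2 + 1 + 0 + 1 + 0 = 15

15 out-of-order pairs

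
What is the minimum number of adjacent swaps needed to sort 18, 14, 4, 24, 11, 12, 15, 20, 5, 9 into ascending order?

Minimum adjacent swaps = number of inversions (each swap of adjacent out-of-order elements removes one inversion and no swap can remove more).
Count inversions — for each element, later elements that are smaller:
18: 14, 4, 11, 12, 15, 5, 9 → 7
14: 4, 11, 12, 5, 9 → 5
4: none → 0
24: 11, 12, 15, 20, 5, 9 → 6
11: 5, 9 → 2
12: 5, 9 → 2
15: 5, 9 → 2
20: 5, 9 → 2
5: none → 0
9: none → 0
Total inversions: 7 + 5 + 0 + 6 + 2 + 2 + 2 + 2 + 0 + 0 = 26

26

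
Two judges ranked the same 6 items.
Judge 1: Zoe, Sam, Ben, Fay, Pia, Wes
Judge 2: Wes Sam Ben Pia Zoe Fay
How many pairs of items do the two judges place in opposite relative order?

Assign each item its position (1..6) in the first ordering, then rewrite the second ordering as that position sequence:
positions: Zoe→1, Sam→2, Ben→3, Fay→4, Pia→5, Wes→6
second ordering as positions: [6, 2, 3, 5, 1, 4]
Discordant pairs = inversions in this position sequence.
6: 2, 3, 5, 1, 4 → 5
2: 1 → 1
3: 1 → 1
5: 1, 4 → 2
1: 0
4: 0
Total: 5 + 1 + 1 + 2 + 0 + 0 = 9

9 discordant pairs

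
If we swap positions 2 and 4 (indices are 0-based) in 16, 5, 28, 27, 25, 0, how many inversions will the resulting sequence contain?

Positions 2 and 4 hold 28 and 25; after swapping, the array is [16, 5, 25, 27, 28, 0].
Sweep left to right; for each value list the smaller values that follow it:
16 → 5, 0 → 2
5 → 0 → 1
25 → 0 → 1
27 → 0 → 1
28 → 0 → 1
0 → none → 0
Sum: 2 + 1 + 1 + 1 + 1 + 0 = 6

6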